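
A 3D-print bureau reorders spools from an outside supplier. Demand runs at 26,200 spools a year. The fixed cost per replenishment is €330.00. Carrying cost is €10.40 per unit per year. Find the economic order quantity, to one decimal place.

EOQ = √(2DS / H) = √(2 × 26,200 × 330 / 10.4).
= √(17,292,000 / 10.4) = √1,662,692.3077 ≈ 1289.454.

Q* ≈ 1,289.5 spools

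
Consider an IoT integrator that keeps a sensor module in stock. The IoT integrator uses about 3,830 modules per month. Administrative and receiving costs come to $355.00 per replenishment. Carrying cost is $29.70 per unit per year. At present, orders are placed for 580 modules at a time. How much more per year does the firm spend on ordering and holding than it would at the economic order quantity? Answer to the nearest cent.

Annual demand D = 3,830 × 12 = 45,960.
EOQ = √(2DS/H) = √(2 × 45,960 × 355 / 29.7) ≈ 1048.19.
Cost at Q* = (D/Q*)S + (Q*/2)H = √(2DSH) ≈ $31,131.31.
Cost at Q = 580: (45,960/580)×355 + (580/2)×29.7 = $28,130.69 + $8,613.00 = $36,743.69.
Excess = $36,743.69 − $31,131.31 = $5,612.38.

Extra cost ≈ $5,612.38 per year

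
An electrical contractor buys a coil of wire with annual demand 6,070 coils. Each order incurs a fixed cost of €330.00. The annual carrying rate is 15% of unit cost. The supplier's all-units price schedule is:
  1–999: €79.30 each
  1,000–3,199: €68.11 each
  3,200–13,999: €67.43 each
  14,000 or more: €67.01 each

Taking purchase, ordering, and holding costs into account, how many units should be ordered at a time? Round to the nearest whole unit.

Q* ≈ 1,000 coils

Holding cost per unit per year at price C is H = 0.15·C.
Candidates are each tier's EOQ (if it falls in that tier) and each price-break quantity.
EOQ at €79.30 = 580.3 (feasible in tier 1): TC = 6,070×€79.30 + (6,070/580.3)×330 + (580.3/2)×0.15×€79.30 = €488,254.17.
EOQ at €68.11 = 626.2 < 1000, so use break Q=1000: TC = 6,070×€68.11 + (6,070/1000.0)×330 + (1000.0/2)×0.15×€68.11 = €420,539.05.
EOQ at €67.43 = 629.4 < 3200, so use break Q=3200: TC = 6,070×€67.43 + (6,070/3200.0)×330 + (3200.0/2)×0.15×€67.43 = €426,109.27.
EOQ at €67.01 = 631.3 < 14000, so use break Q=14000: TC = 6,070×€67.01 + (6,070/14000.0)×330 + (14000.0/2)×0.15×€67.01 = €477,254.28.
Lowest total cost is €420,539.05 at Q = 1000.0.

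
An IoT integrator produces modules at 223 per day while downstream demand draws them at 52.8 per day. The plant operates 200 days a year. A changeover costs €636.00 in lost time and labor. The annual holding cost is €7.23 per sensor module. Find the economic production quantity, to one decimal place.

Annual demand D = 52.8 × 200 = 10,560.
Production build-up factor (1 − d/p) = 1 − 52.8/223 = 0.7632.
Q* = √(2DS / (H(1 − d/p))) = √(2 × 10,560 × 636 / (7.23 × 0.7632)).
= √(13,432,320 / 5.5181) ≈ 1560.195.

Q* ≈ 1,560.2 modules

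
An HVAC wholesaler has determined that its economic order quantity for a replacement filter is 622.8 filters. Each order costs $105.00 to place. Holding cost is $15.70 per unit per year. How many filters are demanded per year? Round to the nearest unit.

Invert the EOQ relation Q*² = 2DS/H.
From Q* = √(2DS/H): D = Q*²H / (2S) = 622.8² × 15.7 / (2 × 105) = 28998.636.

D ≈ 28,999 filters per year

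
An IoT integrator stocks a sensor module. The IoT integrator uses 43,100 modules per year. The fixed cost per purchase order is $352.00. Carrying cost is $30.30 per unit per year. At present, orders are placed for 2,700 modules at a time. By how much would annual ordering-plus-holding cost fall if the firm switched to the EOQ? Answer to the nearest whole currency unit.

Extra cost ≈ $16,203 per year

EOQ = √(2DS/H) = √(2 × 43,100 × 352 / 30.3) ≈ 1000.70.
Cost at Q* = (D/Q*)S + (Q*/2)H = √(2DSH) ≈ $30,321.19.
Cost at Q = 2,700: (43,100/2,700)×352 + (2,700/2)×30.3 = $5,618.96 + $40,905.00 = $46,523.96.
Excess = $46,523.96 − $30,321.19 = $16,202.77.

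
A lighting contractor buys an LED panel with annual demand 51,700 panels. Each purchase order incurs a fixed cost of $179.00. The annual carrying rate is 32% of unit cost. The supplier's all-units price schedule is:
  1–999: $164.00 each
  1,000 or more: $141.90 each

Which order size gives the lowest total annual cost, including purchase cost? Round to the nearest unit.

Q* ≈ 1,000 panels

Holding cost per unit per year at price C is H = 0.32·C.
Evaluate total cost at each tier's feasible EOQ or, if the EOQ is below the tier, at the tier's minimum quantity.
EOQ at $164.00 = 593.9 (feasible in tier 1): TC = 51,700×$164.00 + (51,700/593.9)×179 + (593.9/2)×0.32×$164.00 = $8,509,966.19.
EOQ at $141.90 = 638.4 < 1000, so use break Q=1000: TC = 51,700×$141.90 + (51,700/1000.0)×179 + (1000.0/2)×0.32×$141.90 = $7,368,188.30.
Lowest total cost is $7,368,188.30 at Q = 1000.0.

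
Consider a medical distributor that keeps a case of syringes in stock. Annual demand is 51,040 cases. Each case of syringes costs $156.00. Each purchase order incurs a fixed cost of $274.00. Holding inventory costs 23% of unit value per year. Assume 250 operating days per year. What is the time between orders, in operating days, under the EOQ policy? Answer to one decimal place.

T ≈ 4.3 days

Holding cost H = 0.23 × $156.00 = $35.8800 per unit per year.
The optimal lot size = √(2DS/H) = √(2 × 51,040 × 274 / 35.88) ≈ 882.92.
Cycle time = Q*/D × 250 = 882.92 / 51,040 × 250 ≈ 4.325 days.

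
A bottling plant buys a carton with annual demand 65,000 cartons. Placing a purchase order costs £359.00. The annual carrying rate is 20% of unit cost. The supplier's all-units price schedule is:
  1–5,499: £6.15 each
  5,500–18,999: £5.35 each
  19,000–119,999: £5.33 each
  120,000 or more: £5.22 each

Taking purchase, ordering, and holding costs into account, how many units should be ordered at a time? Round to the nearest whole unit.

Q* ≈ 6,604 cartons

Holding cost per unit per year at price C is H = 0.20·C.
Evaluate total cost at each tier's feasible EOQ or, if the EOQ is below the tier, at the tier's minimum quantity.
Tier 1 (£6.15): EOQ = 6159.8 exceeds tier's upper bound 5499, so this tier is dominated.
EOQ at £5.35 = 6604.3 (feasible in tier 2): TC = 65,000×£5.35 + (65,000/6604.3)×359 + (6604.3/2)×0.20×£5.35 = £354,816.60.
EOQ at £5.33 = 6616.7 < 19000, so use break Q=19000: TC = 65,000×£5.33 + (65,000/19000.0)×359 + (19000.0/2)×0.20×£5.33 = £357,805.16.
EOQ at £5.22 = 6686.0 < 120000, so use break Q=120000: TC = 65,000×£5.22 + (65,000/120000.0)×359 + (120000.0/2)×0.20×£5.22 = £402,134.46.
Lowest total cost is £354,816.60 at Q = 6604.3.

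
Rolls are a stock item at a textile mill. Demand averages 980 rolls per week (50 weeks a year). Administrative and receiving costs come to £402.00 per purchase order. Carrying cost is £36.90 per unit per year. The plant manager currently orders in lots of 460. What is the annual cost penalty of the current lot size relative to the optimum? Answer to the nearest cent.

Annual demand D = 980 × 50 = 49,000.
EOQ = √(2DS/H) = √(2 × 49,000 × 402 / 36.9) ≈ 1033.27.
Cost at Q* = (D/Q*)S + (Q*/2)H = √(2DSH) ≈ £38,127.58.
Cost at Q = 460: (49,000/460)×402 + (460/2)×36.9 = £42,821.74 + £8,487.00 = £51,308.74.
Excess = £51,308.74 − £38,127.58 = £13,181.16.

Extra cost ≈ £13,181.16 per year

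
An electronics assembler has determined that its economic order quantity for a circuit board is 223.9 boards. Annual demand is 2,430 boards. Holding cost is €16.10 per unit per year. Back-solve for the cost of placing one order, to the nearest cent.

The basic EOQ model gives Q* = √(2DS/H); rearrange for the unknown.
From Q* = √(2DS/H): S = Q*²H / (2D) = 223.9² × 16.1 / (2 × 2,430) = 166.0725.

S ≈ €166.07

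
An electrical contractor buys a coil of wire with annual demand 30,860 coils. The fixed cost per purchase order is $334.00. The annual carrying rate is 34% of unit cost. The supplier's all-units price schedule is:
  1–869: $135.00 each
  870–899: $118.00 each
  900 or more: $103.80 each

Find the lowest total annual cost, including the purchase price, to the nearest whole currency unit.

Holding cost per unit per year at price C is H = 0.34·C.
Candidates are each tier's EOQ (if it falls in that tier) and each price-break quantity.
EOQ at $135.00 = 670.2 (feasible in tier 1): TC = 30,860×$135.00 + (30,860/670.2)×334 + (670.2/2)×0.34×$135.00 = $4,196,860.44.
EOQ at $118.00 = 716.8 < 870, so use break Q=870: TC = 30,860×$118.00 + (30,860/870.0)×334 + (870.0/2)×0.34×$118.00 = $3,670,779.60.
EOQ at $103.80 = 764.3 < 900, so use break Q=900: TC = 30,860×$103.80 + (30,860/900.0)×334 + (900.0/2)×0.34×$103.80 = $3,230,601.89.
Lowest total cost among the candidates is at Q = 900.0.

TC* ≈ $3,230,602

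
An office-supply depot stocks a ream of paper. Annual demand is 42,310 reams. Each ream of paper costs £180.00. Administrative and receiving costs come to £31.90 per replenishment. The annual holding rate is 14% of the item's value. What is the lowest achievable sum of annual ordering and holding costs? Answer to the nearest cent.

Holding cost H = 0.14 × £180.00 = £25.2000 per unit per year.
Q* = √(2DS/H) = √(2 × 42,310 × 31.9 / 25.2) ≈ 327.29.
At Q*, ordering cost (D/Q*)S equals holding cost (Q*/2)H, each = √(DSH/2).
Minimum total = √(2DSH) = √(2 × 42,310 × 31.9 × 25.2) ≈ 8247.686.

TC* ≈ £8,247.69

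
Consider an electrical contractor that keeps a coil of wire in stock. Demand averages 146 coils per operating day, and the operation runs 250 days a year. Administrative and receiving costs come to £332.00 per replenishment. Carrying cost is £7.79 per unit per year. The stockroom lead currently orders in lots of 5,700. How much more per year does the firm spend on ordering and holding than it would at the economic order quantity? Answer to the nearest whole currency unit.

Annual demand D = 146 × 250 = 36,500.
EOQ = √(2DS/H) = √(2 × 36,500 × 332 / 7.79) ≈ 1763.85.
Cost at Q* = (D/Q*)S + (Q*/2)H = √(2DSH) ≈ £13,740.39.
Cost at Q = 5,700: (36,500/5,700)×332 + (5,700/2)×7.79 = £2,125.96 + £22,201.50 = £24,327.46.
Excess = £24,327.46 − £13,740.39 = £10,587.07.

Extra cost ≈ £10,587 per year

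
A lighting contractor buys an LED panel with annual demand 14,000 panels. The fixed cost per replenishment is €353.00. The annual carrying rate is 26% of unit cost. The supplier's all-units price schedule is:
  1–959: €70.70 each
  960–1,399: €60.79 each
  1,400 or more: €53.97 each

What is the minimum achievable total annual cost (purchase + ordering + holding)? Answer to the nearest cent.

Holding cost per unit per year at price C is H = 0.26·C.
Evaluate total cost at each tier's feasible EOQ or, if the EOQ is below the tier, at the tier's minimum quantity.
EOQ at €70.70 = 733.3 (feasible in tier 1): TC = 14,000×€70.70 + (14,000/733.3)×353 + (733.3/2)×0.26×€70.70 = €1,003,279.16.
EOQ at €60.79 = 790.8 < 960, so use break Q=960: TC = 14,000×€60.79 + (14,000/960.0)×353 + (960.0/2)×0.26×€60.79 = €863,794.51.
EOQ at €53.97 = 839.3 < 1400, so use break Q=1400: TC = 14,000×€53.97 + (14,000/1400.0)×353 + (1400.0/2)×0.26×€53.97 = €768,932.54.
Lowest total cost among the candidates is at Q = 1400.0.

TC* ≈ €768,932.54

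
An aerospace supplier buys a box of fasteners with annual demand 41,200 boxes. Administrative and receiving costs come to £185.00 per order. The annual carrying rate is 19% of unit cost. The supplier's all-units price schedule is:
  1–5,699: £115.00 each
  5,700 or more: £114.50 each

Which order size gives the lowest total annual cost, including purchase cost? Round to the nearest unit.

Holding cost per unit per year at price C is H = 0.19·C.
For each price level, check whether its EOQ is feasible; otherwise the best quantity at that price is the breakpoint.
EOQ at £115.00 = 835.3 (feasible in tier 1): TC = 41,200×£115.00 + (41,200/835.3)×185 + (835.3/2)×0.19×£115.00 = £4,756,250.52.
EOQ at £114.50 = 837.1 < 5700, so use break Q=5700: TC = 41,200×£114.50 + (41,200/5700.0)×185 + (5700.0/2)×0.19×£114.50 = £4,780,738.94.
Lowest total cost is £4,756,250.52 at Q = 835.3.

Q* ≈ 835 boxes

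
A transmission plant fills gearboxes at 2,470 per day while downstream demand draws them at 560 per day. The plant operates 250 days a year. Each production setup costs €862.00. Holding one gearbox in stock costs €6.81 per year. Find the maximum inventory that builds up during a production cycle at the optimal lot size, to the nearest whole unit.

Annual demand D = 560 × 250 = 140,000.
Production build-up factor (1 − d/p) = 1 − 560/2,470 = 0.7733.
Q* = √(2DS / (H(1 − d/p))) = √(2 × 140,000 × 862 / (6.81 × 0.7733)).
= √(241,360,000 / 5.266) ≈ 6770.035.
Maximum inventory = Q*(1 − d/p) = 6770.035 × 0.7733 ≈ 5235.128.

I_max ≈ 5,235 gearboxes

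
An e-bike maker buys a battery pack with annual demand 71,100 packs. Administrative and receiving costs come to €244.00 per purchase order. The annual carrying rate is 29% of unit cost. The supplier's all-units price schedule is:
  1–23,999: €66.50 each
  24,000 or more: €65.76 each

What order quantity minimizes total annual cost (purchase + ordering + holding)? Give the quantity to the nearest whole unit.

Holding cost per unit per year at price C is H = 0.29·C.
Evaluate total cost at each tier's feasible EOQ or, if the EOQ is below the tier, at the tier's minimum quantity.
EOQ at €66.50 = 1341.3 (feasible in tier 1): TC = 71,100×€66.50 + (71,100/1341.3)×244 + (1341.3/2)×0.29×€66.50 = €4,754,017.50.
EOQ at €65.76 = 1348.9 < 24000, so use break Q=24000: TC = 71,100×€65.76 + (71,100/24000.0)×244 + (24000.0/2)×0.29×€65.76 = €4,905,103.65.
Lowest total cost is €4,754,017.50 at Q = 1341.3.

Q* ≈ 1,341 packs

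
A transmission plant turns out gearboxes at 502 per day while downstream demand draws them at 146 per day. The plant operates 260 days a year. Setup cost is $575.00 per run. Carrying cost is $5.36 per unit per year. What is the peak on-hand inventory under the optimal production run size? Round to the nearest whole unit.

I_max ≈ 2,403 gearboxes

Annual demand D = 146 × 260 = 37,960.
Production build-up factor (1 − d/p) = 1 − 146/502 = 0.7092.
Q* = √(2DS / (H(1 − d/p))) = √(2 × 37,960 × 575 / (5.36 × 0.7092)).
= √(43,654,000 / 3.8011) ≈ 3388.882.
Maximum inventory = Q*(1 − d/p) = 3388.882 × 0.7092 ≈ 2403.271.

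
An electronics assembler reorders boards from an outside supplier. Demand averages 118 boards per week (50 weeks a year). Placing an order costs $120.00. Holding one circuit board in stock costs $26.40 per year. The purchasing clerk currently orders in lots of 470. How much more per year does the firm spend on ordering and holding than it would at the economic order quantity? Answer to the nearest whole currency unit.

Annual demand D = 118 × 50 = 5,900.
EOQ = √(2DS/H) = √(2 × 5,900 × 120 / 26.4) ≈ 231.60.
Cost at Q* = (D/Q*)S + (Q*/2)H = √(2DSH) ≈ $6,114.11.
Cost at Q = 470: (5,900/470)×120 + (470/2)×26.4 = $1,506.38 + $6,204.00 = $7,710.38.
Excess = $7,710.38 − $6,114.11 = $1,596.27.

Extra cost ≈ $1,596 per year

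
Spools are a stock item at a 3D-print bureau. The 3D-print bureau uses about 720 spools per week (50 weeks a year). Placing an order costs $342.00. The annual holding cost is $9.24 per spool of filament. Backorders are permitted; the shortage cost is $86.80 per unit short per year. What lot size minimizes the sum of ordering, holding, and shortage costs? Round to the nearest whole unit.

Q* ≈ 1,717 spools

Annual demand D = 720 × 50 = 36,000.
With planned backorders, Q* = √(2DS/H) · √((H+B)/B).
√(2DS/H) = √(2 × 36,000 × 342 / 9.24) = 1632.463.
√((H+B)/B) = √((9.24+86.8)/86.8) = 1.0519.
Q* ≈ 1717.155.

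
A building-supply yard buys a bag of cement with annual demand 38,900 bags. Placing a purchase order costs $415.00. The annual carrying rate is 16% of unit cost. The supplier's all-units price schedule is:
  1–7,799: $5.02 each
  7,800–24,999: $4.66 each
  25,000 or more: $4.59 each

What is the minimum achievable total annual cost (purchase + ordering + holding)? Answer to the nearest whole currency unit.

TC* ≈ $186,252

Holding cost per unit per year at price C is H = 0.16·C.
For each price level, check whether its EOQ is feasible; otherwise the best quantity at that price is the breakpoint.
EOQ at $5.02 = 6340.2 (feasible in tier 1): TC = 38,900×$5.02 + (38,900/6340.2)×415 + (6340.2/2)×0.16×$5.02 = $200,370.44.
EOQ at $4.66 = 6580.5 < 7800, so use break Q=7800: TC = 38,900×$4.66 + (38,900/7800.0)×415 + (7800.0/2)×0.16×$4.66 = $186,251.52.
EOQ at $4.59 = 6630.5 < 25000, so use break Q=25000: TC = 38,900×$4.59 + (38,900/25000.0)×415 + (25000.0/2)×0.16×$4.59 = $188,376.74.
Lowest total cost among the candidates is at Q = 7800.0.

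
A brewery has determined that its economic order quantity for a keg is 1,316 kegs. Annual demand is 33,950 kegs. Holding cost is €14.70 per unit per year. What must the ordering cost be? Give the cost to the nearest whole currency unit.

The basic EOQ model gives Q* = √(2DS/H); rearrange for the unknown.
From Q* = √(2DS/H): S = Q*²H / (2D) = 1,316² × 14.7 / (2 × 33,950) = 374.9379.

S ≈ €375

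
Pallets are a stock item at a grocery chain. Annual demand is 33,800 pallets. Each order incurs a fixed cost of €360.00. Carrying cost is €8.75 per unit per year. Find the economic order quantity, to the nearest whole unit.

Q* ≈ 1,668 pallets

EOQ = √(2DS / H) = √(2 × 33,800 × 360 / 8.75).
= √(24,336,000 / 8.75) = √2,781,257.1429 ≈ 1667.710.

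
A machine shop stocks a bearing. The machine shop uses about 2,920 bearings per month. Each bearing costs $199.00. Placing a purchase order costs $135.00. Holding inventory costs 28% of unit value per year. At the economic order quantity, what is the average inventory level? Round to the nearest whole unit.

Annual demand D = 2,920 × 12 = 35,040.
Holding cost H = 0.28 × $199.00 = $55.7200 per unit per year.
EOQ = √(2DS/H) = √(2 × 35,040 × 135 / 55.72) ≈ 412.06.
Average inventory = Q*/2 ≈ 412.06 / 2 = 206.029.

Average inventory ≈ 206 bearings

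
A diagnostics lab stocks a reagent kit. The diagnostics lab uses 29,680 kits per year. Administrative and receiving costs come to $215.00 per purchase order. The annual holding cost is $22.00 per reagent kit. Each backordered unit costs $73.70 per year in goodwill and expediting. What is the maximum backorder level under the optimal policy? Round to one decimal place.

With planned backorders, Q* = √(2DS/H) · √((H+B)/B).
√(2DS/H) = √(2 × 29,680 × 215 / 22) = 761.649.
√((H+B)/B) = √((22+73.7)/73.7) = 1.1395.
Q* ≈ 867.915.
S* = Q* · H/(H+B) = 867.915 × 22/95.7 ≈ 199.521.

S* ≈ 199.5 kits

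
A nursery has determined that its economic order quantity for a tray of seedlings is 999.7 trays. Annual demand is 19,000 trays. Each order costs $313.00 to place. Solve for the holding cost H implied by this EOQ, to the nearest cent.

Invert the EOQ relation Q*² = 2DS/H.
From Q* = √(2DS/H): H = 2DS / Q*² = 2 × 19,000 × 313 / 999.7² = 11.9011.

H ≈ $11.90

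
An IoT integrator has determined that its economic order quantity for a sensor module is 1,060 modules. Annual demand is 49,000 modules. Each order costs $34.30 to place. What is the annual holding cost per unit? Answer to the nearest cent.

Invert the EOQ relation Q*² = 2DS/H.
From Q* = √(2DS/H): H = 2DS / Q*² = 2 × 49,000 × 34.3 / 1,060² = 2.9916.

H ≈ $2.99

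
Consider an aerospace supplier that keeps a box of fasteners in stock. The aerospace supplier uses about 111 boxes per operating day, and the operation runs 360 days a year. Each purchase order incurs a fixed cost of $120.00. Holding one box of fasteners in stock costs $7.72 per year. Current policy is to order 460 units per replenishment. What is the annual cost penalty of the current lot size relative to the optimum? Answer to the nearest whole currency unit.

Annual demand D = 111 × 360 = 39,960.
EOQ = √(2DS/H) = √(2 × 39,960 × 120 / 7.72) ≈ 1114.58.
Cost at Q* = (D/Q*)S + (Q*/2)H = √(2DSH) ≈ $8,604.53.
Cost at Q = 460: (39,960/460)×120 + (460/2)×7.72 = $10,424.35 + $1,775.60 = $12,199.95.
Excess = $12,199.95 − $8,604.53 = $3,595.42.

Extra cost ≈ $3,595 per year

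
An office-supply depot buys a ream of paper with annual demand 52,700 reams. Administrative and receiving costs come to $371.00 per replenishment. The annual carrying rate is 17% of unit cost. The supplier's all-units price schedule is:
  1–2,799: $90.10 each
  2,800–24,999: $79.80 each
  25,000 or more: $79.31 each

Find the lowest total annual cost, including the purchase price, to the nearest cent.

Holding cost per unit per year at price C is H = 0.17·C.
Evaluate total cost at each tier's feasible EOQ or, if the EOQ is below the tier, at the tier's minimum quantity.
EOQ at $90.10 = 1597.8 (feasible in tier 1): TC = 52,700×$90.10 + (52,700/1597.8)×371 + (1597.8/2)×0.17×$90.10 = $4,772,743.39.
EOQ at $79.80 = 1697.8 < 2800, so use break Q=2800: TC = 52,700×$79.80 + (52,700/2800.0)×371 + (2800.0/2)×0.17×$79.80 = $4,231,435.15.
EOQ at $79.31 = 1703.0 < 25000, so use break Q=25000: TC = 52,700×$79.31 + (52,700/25000.0)×371 + (25000.0/2)×0.17×$79.31 = $4,348,952.82.
Lowest total cost among the candidates is at Q = 2800.0.

TC* ≈ $4,231,435.15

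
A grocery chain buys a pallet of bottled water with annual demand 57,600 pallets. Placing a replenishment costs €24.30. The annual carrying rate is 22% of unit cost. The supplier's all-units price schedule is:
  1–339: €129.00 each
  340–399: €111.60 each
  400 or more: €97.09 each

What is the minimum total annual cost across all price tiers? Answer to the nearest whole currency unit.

TC* ≈ €5,600,155

Holding cost per unit per year at price C is H = 0.22·C.
For each price level, check whether its EOQ is feasible; otherwise the best quantity at that price is the breakpoint.
EOQ at €129.00 = 314.1 (feasible in tier 1): TC = 57,600×€129.00 + (57,600/314.1)×24.3 + (314.1/2)×0.22×€129.00 = €7,439,313.24.
EOQ at €111.60 = 337.7 < 340, so use break Q=340: TC = 57,600×€111.60 + (57,600/340.0)×24.3 + (340.0/2)×0.22×€111.60 = €6,436,450.55.
EOQ at €97.09 = 362.0 < 400, so use break Q=400: TC = 57,600×€97.09 + (57,600/400.0)×24.3 + (400.0/2)×0.22×€97.09 = €5,600,155.16.
Lowest total cost among the candidates is at Q = 400.0.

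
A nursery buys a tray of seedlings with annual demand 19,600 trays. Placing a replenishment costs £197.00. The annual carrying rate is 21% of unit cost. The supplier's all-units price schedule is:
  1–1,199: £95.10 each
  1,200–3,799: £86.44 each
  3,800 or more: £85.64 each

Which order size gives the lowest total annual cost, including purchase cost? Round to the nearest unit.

Holding cost per unit per year at price C is H = 0.21·C.
Evaluate total cost at each tier's feasible EOQ or, if the EOQ is below the tier, at the tier's minimum quantity.
EOQ at £95.10 = 621.8 (feasible in tier 1): TC = 19,600×£95.10 + (19,600/621.8)×197 + (621.8/2)×0.21×£95.10 = £1,876,378.70.
EOQ at £86.44 = 652.2 < 1200, so use break Q=1200: TC = 19,600×£86.44 + (19,600/1200.0)×197 + (1200.0/2)×0.21×£86.44 = £1,708,333.11.
EOQ at £85.64 = 655.3 < 3800, so use break Q=3800: TC = 19,600×£85.64 + (19,600/3800.0)×197 + (3800.0/2)×0.21×£85.64 = £1,713,730.47.
Lowest total cost is £1,708,333.11 at Q = 1200.0.

Q* ≈ 1,200 trays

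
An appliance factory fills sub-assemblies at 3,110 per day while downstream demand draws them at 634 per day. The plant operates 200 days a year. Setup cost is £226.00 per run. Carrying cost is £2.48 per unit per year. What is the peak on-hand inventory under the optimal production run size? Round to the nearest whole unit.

I_max ≈ 4,289 sub-assemblies

Annual demand D = 634 × 200 = 126,800.
Production build-up factor (1 − d/p) = 1 − 634/3,110 = 0.7961.
Q* = √(2DS / (H(1 − d/p))) = √(2 × 126,800 × 226 / (2.48 × 0.7961)).
= √(57,313,600 / 1.9744) ≈ 5387.755.
Maximum inventory = Q*(1 − d/p) = 5387.755 × 0.7961 ≈ 4289.416.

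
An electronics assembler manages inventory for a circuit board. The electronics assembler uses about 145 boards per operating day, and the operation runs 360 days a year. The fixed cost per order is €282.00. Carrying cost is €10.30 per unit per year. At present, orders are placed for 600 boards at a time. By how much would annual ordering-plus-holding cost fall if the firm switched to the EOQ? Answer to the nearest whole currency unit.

Extra cost ≈ €10,210 per year

Annual demand D = 145 × 360 = 52,200.
EOQ = √(2DS/H) = √(2 × 52,200 × 282 / 10.3) ≈ 1690.66.
Cost at Q* = (D/Q*)S + (Q*/2)H = √(2DSH) ≈ €17,413.79.
Cost at Q = 600: (52,200/600)×282 + (600/2)×10.3 = €24,534.00 + €3,090.00 = €27,624.00.
Excess = €27,624.00 − €17,413.79 = €10,210.21.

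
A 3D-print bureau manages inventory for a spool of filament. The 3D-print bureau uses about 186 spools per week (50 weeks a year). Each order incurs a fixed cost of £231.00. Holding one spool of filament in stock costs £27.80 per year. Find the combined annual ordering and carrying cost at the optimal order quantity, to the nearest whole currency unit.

Annual demand D = 186 × 50 = 9,300.
EOQ = √(2DS/H) = √(2 × 9,300 × 231 / 27.8) ≈ 393.13.
At Q*, ordering cost (D/Q*)S equals holding cost (Q*/2)H, each = √(DSH/2).
Minimum total = √(2DSH) = √(2 × 9,300 × 231 × 27.8) ≈ 10929.112.

TC* ≈ £10,929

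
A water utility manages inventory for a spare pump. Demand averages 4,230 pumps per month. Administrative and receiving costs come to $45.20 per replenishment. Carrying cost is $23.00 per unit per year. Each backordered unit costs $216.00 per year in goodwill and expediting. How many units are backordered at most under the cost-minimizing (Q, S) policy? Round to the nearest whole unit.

Annual demand D = 4,230 × 12 = 50,760.
With planned backorders, Q* = √(2DS/H) · √((H+B)/B).
√(2DS/H) = √(2 × 50,760 × 45.2 / 23) = 446.664.
√((H+B)/B) = √((23+216)/216) = 1.0519.
Q* ≈ 469.843.
S* = Q* · H/(H+B) = 469.843 × 23/239 ≈ 45.215.

S* ≈ 45 pumps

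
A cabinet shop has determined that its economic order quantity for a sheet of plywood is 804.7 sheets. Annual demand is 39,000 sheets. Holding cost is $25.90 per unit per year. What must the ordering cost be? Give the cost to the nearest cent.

S ≈ $215.02

Squaring Q* = √(2DS/H) gives Q*² = 2DS/H.
From Q* = √(2DS/H): S = Q*²H / (2D) = 804.7² × 25.9 / (2 × 39,000) = 215.0172.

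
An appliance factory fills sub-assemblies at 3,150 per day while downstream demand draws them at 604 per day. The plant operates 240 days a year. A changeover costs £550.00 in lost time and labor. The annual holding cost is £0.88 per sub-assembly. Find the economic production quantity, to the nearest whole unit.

Annual demand D = 604 × 240 = 144,960.
Production build-up factor (1 − d/p) = 1 − 604/3,150 = 0.8083.
Q* = √(2DS / (H(1 − d/p))) = √(2 × 144,960 × 550 / (0.88 × 0.8083)).
= √(159,456,000 / 0.7113) ≈ 14972.874.

Q* ≈ 14,973 sub-assemblies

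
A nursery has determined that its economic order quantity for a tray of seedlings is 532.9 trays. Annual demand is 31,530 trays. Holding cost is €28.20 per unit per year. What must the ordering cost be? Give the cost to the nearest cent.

The basic EOQ model gives Q* = √(2DS/H); rearrange for the unknown.
From Q* = √(2DS/H): S = Q*²H / (2D) = 532.9² × 28.2 / (2 × 31,530) = 126.9950.

S ≈ €126.99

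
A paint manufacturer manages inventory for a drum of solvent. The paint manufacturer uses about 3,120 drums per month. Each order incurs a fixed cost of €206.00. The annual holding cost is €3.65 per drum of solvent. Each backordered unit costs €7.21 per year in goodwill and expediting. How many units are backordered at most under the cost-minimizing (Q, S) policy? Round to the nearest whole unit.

S* ≈ 848 drums

Annual demand D = 3,120 × 12 = 37,440.
With planned backorders, Q* = √(2DS/H) · √((H+B)/B).
√(2DS/H) = √(2 × 37,440 × 206 / 3.65) = 2055.749.
√((H+B)/B) = √((3.65+7.21)/7.21) = 1.2273.
Q* ≈ 2523.001.
S* = Q* · H/(H+B) = 2523.001 × 3.65/10.86 ≈ 847.970.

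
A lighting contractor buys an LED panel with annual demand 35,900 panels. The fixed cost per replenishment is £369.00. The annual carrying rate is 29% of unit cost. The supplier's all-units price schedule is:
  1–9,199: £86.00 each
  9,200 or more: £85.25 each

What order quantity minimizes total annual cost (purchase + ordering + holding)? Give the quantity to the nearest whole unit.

Holding cost per unit per year at price C is H = 0.29·C.
Evaluate total cost at each tier's feasible EOQ or, if the EOQ is below the tier, at the tier's minimum quantity.
EOQ at £86.00 = 1030.7 (feasible in tier 1): TC = 35,900×£86.00 + (35,900/1030.7)×369 + (1030.7/2)×0.29×£86.00 = £3,113,105.36.
EOQ at £85.25 = 1035.2 < 9200, so use break Q=9200: TC = 35,900×£85.25 + (35,900/9200.0)×369 + (9200.0/2)×0.29×£85.25 = £3,175,638.40.
Lowest total cost is £3,113,105.36 at Q = 1030.7.

Q* ≈ 1,031 panels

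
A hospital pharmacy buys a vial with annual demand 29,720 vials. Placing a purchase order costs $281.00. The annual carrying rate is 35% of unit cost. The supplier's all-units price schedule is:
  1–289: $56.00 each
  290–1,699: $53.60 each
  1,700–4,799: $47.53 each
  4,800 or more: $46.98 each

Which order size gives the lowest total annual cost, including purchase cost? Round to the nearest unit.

Q* ≈ 1,700 vials

Holding cost per unit per year at price C is H = 0.35·C.
Evaluate total cost at each tier's feasible EOQ or, if the EOQ is below the tier, at the tier's minimum quantity.
Tier 1 ($56.00): EOQ = 923.1 exceeds tier's upper bound 289, so this tier is dominated.
EOQ at $53.60 = 943.6 (feasible in tier 2): TC = 29,720×$53.60 + (29,720/943.6)×281 + (943.6/2)×0.35×$53.60 = $1,610,693.46.
EOQ at $47.53 = 1002.0 < 1700, so use break Q=1700: TC = 29,720×$47.53 + (29,720/1700.0)×281 + (1700.0/2)×0.35×$47.53 = $1,431,644.32.
EOQ at $46.98 = 1007.9 < 4800, so use break Q=4800: TC = 29,720×$46.98 + (29,720/4800.0)×281 + (4800.0/2)×0.35×$46.98 = $1,437,448.66.
Lowest total cost is $1,431,644.32 at Q = 1700.0.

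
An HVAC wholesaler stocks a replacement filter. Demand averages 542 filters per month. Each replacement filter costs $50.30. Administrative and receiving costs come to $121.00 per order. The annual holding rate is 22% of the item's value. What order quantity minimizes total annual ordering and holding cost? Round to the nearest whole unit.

Q* ≈ 377 filters

Annual demand D = 542 × 12 = 6,504.
Holding cost H = 0.22 × $50.30 = $11.0660 per unit per year.
EOQ = √(2DS / H) = √(2 × 6,504 × 121 / 11.066).
= √(1,573,968 / 11.066) = √142,234.5924 ≈ 377.140.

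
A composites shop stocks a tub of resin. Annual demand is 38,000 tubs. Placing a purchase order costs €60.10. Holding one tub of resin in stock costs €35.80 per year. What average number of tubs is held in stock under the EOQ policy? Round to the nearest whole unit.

EOQ = √(2DS/H) = √(2 × 38,000 × 60.1 / 35.8) ≈ 357.19.
Average inventory = Q*/2 ≈ 357.19 / 2 = 178.596.

Average inventory ≈ 179 tubs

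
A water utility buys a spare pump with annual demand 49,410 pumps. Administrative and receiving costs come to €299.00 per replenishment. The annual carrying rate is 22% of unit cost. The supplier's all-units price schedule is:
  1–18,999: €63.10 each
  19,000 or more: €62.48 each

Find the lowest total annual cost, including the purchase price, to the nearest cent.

TC* ≈ €3,138,023.75

Holding cost per unit per year at price C is H = 0.22·C.
Candidates are each tier's EOQ (if it falls in that tier) and each price-break quantity.
EOQ at €63.10 = 1458.9 (feasible in tier 1): TC = 49,410×€63.10 + (49,410/1458.9)×299 + (1458.9/2)×0.22×€63.10 = €3,138,023.75.
EOQ at €62.48 = 1466.1 < 19000, so use break Q=19000: TC = 49,410×€62.48 + (49,410/19000.0)×299 + (19000.0/2)×0.22×€62.48 = €3,218,497.56.
Lowest total cost among the candidates is at Q = 1458.9.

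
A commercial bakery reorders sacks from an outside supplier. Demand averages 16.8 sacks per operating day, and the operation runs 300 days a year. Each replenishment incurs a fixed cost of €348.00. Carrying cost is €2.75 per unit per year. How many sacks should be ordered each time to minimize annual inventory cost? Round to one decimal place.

Q* ≈ 1,129.4 sacks

Annual demand D = 16.8 × 300 = 5,040.
EOQ = √(2DS / H) = √(2 × 5,040 × 348 / 2.75).
= √(3,507,840 / 2.75) = √1,275,578.1818 ≈ 1129.415.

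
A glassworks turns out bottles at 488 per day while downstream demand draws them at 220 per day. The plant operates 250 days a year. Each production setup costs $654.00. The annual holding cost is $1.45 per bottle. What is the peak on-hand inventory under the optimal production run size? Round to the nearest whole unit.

Annual demand D = 220 × 250 = 55,000.
Production build-up factor (1 − d/p) = 1 − 220/488 = 0.5492.
Q* = √(2DS / (H(1 − d/p))) = √(2 × 55,000 × 654 / (1.45 × 0.5492)).
= √(71,940,000 / 0.7963) ≈ 9504.816.
Maximum inventory = Q*(1 − d/p) = 9504.816 × 0.5492 ≈ 5219.858.

I_max ≈ 5,220 bottles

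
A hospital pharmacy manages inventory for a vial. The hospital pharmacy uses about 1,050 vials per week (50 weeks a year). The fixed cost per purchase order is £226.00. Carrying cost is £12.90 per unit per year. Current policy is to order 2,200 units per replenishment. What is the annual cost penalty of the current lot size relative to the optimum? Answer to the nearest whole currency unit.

Annual demand D = 1,050 × 50 = 52,500.
EOQ = √(2DS/H) = √(2 × 52,500 × 226 / 12.9) ≈ 1356.29.
Cost at Q* = (D/Q*)S + (Q*/2)H = √(2DSH) ≈ £17,496.20.
Cost at Q = 2,200: (52,500/2,200)×226 + (2,200/2)×12.9 = £5,393.18 + £14,190.00 = £19,583.18.
Excess = £19,583.18 − £17,496.20 = £2,086.98.

Extra cost ≈ £2,087 per year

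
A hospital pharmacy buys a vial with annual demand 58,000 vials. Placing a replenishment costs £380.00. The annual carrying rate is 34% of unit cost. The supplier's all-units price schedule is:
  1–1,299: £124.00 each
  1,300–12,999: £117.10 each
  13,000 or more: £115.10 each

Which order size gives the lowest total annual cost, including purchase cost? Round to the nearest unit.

Q* ≈ 1,300 vials

Holding cost per unit per year at price C is H = 0.34·C.
For each price level, check whether its EOQ is feasible; otherwise the best quantity at that price is the breakpoint.
EOQ at £124.00 = 1022.5 (feasible in tier 1): TC = 58,000×£124.00 + (58,000/1022.5)×380 + (1022.5/2)×0.34×£124.00 = £7,235,109.31.
EOQ at £117.10 = 1052.2 < 1300, so use break Q=1300: TC = 58,000×£117.10 + (58,000/1300.0)×380 + (1300.0/2)×0.34×£117.10 = £6,834,632.95.
EOQ at £115.10 = 1061.3 < 13000, so use break Q=13000: TC = 58,000×£115.10 + (58,000/13000.0)×380 + (13000.0/2)×0.34×£115.10 = £6,931,866.38.
Lowest total cost is £6,834,632.95 at Q = 1300.0.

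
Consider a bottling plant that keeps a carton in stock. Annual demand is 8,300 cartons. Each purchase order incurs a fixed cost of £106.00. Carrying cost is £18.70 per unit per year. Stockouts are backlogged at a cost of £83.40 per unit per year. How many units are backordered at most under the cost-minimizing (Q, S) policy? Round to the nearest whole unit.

With planned backorders, Q* = √(2DS/H) · √((H+B)/B).
√(2DS/H) = √(2 × 8,300 × 106 / 18.7) = 306.751.
√((H+B)/B) = √((18.7+83.4)/83.4) = 1.1064.
Q* ≈ 339.403.
S* = Q* · H/(H+B) = 339.403 × 18.7/102.1 ≈ 62.163.

S* ≈ 62 cartons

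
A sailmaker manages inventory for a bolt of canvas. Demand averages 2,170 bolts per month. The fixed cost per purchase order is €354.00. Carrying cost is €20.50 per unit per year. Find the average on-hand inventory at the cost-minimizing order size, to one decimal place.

Annual demand D = 2,170 × 12 = 26,040.
Q* = √(2DS/H) = √(2 × 26,040 × 354 / 20.5) ≈ 948.33.
Average inventory = Q*/2 ≈ 948.33 / 2 = 474.166.

Average inventory ≈ 474.2 bolts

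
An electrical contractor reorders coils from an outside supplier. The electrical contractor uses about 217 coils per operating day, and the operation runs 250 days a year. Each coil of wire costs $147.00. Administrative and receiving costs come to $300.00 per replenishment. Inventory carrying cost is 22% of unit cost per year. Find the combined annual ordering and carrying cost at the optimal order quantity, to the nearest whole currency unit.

Annual demand D = 217 × 250 = 54,250.
Holding cost H = 0.22 × $147.00 = $32.3400 per unit per year.
Q* = √(2DS/H) = √(2 × 54,250 × 300 / 32.34) ≈ 1003.24.
At the optimum the two cost components are equal, so total cost = 2·(Q*/2)H = Q*·H.
Minimum total = √(2DSH) = √(2 × 54,250 × 300 × 32.34) ≈ 32444.830.

TC* ≈ $32,445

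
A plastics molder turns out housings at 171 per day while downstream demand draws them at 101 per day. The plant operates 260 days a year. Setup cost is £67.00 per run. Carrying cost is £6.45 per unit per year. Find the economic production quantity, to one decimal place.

Q* ≈ 1,154.4 housings

Annual demand D = 101 × 260 = 26,260.
Production build-up factor (1 − d/p) = 1 − 101/171 = 0.4094.
Q* = √(2DS / (H(1 − d/p))) = √(2 × 26,260 × 67 / (6.45 × 0.4094)).
= √(3,518,840 / 2.6404) ≈ 1154.434.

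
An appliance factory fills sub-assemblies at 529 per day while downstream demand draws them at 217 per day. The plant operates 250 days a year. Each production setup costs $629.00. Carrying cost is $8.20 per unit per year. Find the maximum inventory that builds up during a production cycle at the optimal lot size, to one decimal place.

I_max ≈ 2,215.6 sub-assemblies

Annual demand D = 217 × 250 = 54,250.
Production build-up factor (1 − d/p) = 1 − 217/529 = 0.5898.
Q* = √(2DS / (H(1 − d/p))) = √(2 × 54,250 × 629 / (8.2 × 0.5898)).
= √(68,246,500 / 4.8363) ≈ 3756.504.
Maximum inventory = Q*(1 − d/p) = 3756.504 × 0.5898 ≈ 2215.556.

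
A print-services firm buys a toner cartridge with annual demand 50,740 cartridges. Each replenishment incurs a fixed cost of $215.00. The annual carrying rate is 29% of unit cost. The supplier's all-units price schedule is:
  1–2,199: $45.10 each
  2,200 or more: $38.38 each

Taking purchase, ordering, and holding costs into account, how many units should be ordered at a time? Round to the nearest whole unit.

Q* ≈ 2,200 cartridges

Holding cost per unit per year at price C is H = 0.29·C.
Evaluate total cost at each tier's feasible EOQ or, if the EOQ is below the tier, at the tier's minimum quantity.
EOQ at $45.10 = 1291.6 (feasible in tier 1): TC = 50,740×$45.10 + (50,740/1291.6)×215 + (1291.6/2)×0.29×$45.10 = $2,305,266.61.
EOQ at $38.38 = 1400.1 < 2200, so use break Q=2200: TC = 50,740×$38.38 + (50,740/2200.0)×215 + (2200.0/2)×0.29×$38.38 = $1,964,603.10.
Lowest total cost is $1,964,603.10 at Q = 2200.0.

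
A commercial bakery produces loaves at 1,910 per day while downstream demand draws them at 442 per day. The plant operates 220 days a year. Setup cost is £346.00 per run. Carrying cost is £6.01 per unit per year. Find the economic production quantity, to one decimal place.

Annual demand D = 442 × 220 = 97,240.
Production build-up factor (1 − d/p) = 1 − 442/1,910 = 0.7686.
Q* = √(2DS / (H(1 − d/p))) = √(2 × 97,240 × 346 / (6.01 × 0.7686)).
= √(67,290,080 / 4.6192) ≈ 3816.734.

Q* ≈ 3,816.7 loaves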